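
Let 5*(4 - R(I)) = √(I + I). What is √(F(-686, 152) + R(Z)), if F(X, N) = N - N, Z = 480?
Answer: 2*√(25 - 10*√15)/5 ≈ 1.4822*I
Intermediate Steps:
R(I) = 4 - √2*√I/5 (R(I) = 4 - √(I + I)/5 = 4 - √2*√I/5)
F(X, N) = 0
√(F(-686, 152) + R(Z)) = √(0 + (4 - √2*√480/5)) = √(0 + (4 - √2*4*√30/5)) = √(0 + (4 - 8*√15/5)) = √(4 - 8*√15/5)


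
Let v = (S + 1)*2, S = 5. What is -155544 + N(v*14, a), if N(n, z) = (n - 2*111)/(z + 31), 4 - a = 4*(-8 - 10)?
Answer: -16643262/107 ≈ -1.5554e+5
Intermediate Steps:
a = 76 (a = 4 - 4*(-8 - 10) = 4 - 4*(-18) = 4 - 1*(-72) = 4 + 72 = 76)
v = 12 (v = (5 + 1)*2 = 6*2 = 12)
N(n, z) = (-222 + n)/(31 + z) (N(n, z) = (n - 222)/(31 + z) = (-222 + n)/(31 + z))
-155544 + N(v*14, a) = -155544 + (-222 + 12*14)/(31 + 76) = -155544 + (-222 + 168)/107 = -155544 + (1/107)*(-54) = -155544 - 54/107 = -16643262/107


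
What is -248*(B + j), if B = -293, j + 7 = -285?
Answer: 145080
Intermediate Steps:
j = -292 (j = -7 - 285 = -292)
-248*(B + j) = -248*(-293 - 292) = -248*(-585) = 145080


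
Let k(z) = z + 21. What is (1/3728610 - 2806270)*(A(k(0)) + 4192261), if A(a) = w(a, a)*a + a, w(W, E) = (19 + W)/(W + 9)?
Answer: -4386617860543746469/372861 ≈ -1.1765e+13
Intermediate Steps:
k(z) = 21 + z
w(W, E) = (19 + W)/(9 + W)
A(a) = a + a*(19 + a)/(9 + a) (A(a) = ((19 + a)/(9 + a))*a + a = a*(19 + a)/(9 + a) + a = a + a*(19 + a)/(9 + a))
(1/3728610 - 2806270)*(A(k(0)) + 4192261) = (1/3728610 - 2806270)*(2*(21 + 0)*(14 + (21 + 0))/(9 + (21 + 0)) + 4192261) = (1/3728610 - 2806270)*(2*21*(14 + 21)/(9 + 21) + 4192261) = -10463486384699*(2*21*35/30 + 4192261)/3728610 = -10463486384699*(2*21*(1/30)*35 + 4192261)/3728610 = -10463486384699*(49 + 4192261)/3728610 = -10463486384699/3728610*4192310 = -4386617860543746469/372861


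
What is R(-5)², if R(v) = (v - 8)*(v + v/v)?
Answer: 2704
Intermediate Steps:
R(v) = (1 + v)*(-8 + v) (R(v) = (-8 + v)*(v + 1) = (-8 + v)*(1 + v) = (1 + v)*(-8 + v))
R(-5)² = (-8 + (-5)² - 7*(-5))² = (-8 + 25 + 35)² = 52² = 2704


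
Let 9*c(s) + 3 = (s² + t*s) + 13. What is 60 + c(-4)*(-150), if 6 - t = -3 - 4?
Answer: 1480/3 ≈ 493.33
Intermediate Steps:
t = 13 (t = 6 - (-3 - 4) = 6 - 1*(-7) = 6 + 7 = 13)
c(s) = 10/9 + s²/9 + 13*s/9 (c(s) = -⅓ + ((s² + 13*s) + 13)/9 = -⅓ + (13 + s² + 13*s)/9 = -⅓ + (13/9 + s²/9 + 13*s/9) = 10/9 + s²/9 + 13*s/9)
60 + c(-4)*(-150) = 60 + (10/9 + (⅑)*(-4)² + (13/9)*(-4))*(-150) = 60 + (10/9 + (⅑)*16 - 52/9)*(-150) = 60 + (10/9 + 16/9 - 52/9)*(-150) = 60 - 26/9*(-150) = 60 + 1300/3 = 1480/3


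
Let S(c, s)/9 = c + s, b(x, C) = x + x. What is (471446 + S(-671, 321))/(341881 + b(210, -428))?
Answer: 468296/342301 ≈ 1.3681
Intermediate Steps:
b(x, C) = 2*x
S(c, s) = 9*c + 9*s (S(c, s) = 9*(c + s) = 9*c + 9*s)
(471446 + S(-671, 321))/(341881 + b(210, -428)) = (471446 + (9*(-671) + 9*321))/(341881 + 2*210) = (471446 + (-6039 + 2889))/(341881 + 420) = (471446 - 3150)/342301 = 468296*(1/342301) = 468296/342301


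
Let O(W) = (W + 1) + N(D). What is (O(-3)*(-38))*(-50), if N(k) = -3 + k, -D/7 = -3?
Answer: 30400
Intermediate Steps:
D = 21 (D = -7*(-3) = 21)
O(W) = 19 + W (O(W) = (W + 1) + (-3 + 21) = (1 + W) + 18 = 19 + W)
(O(-3)*(-38))*(-50) = ((19 - 3)*(-38))*(-50) = (16*(-38))*(-50) = -608*(-50) = 30400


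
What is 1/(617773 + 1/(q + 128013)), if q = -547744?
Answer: 419731/259298479062 ≈ 1.6187e-6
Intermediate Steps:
1/(617773 + 1/(q + 128013)) = 1/(617773 + 1/(-547744 + 128013)) = 1/(617773 + 1/(-419731)) = 1/(617773 - 1/419731) = 1/(259298479062/419731) = 419731/259298479062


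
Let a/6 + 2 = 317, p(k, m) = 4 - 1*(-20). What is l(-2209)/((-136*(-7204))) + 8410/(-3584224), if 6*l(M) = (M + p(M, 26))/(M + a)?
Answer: -492589153285/210038888402112 ≈ -0.0023452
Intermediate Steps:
p(k, m) = 24 (p(k, m) = 4 + 20 = 24)
a = 1890 (a = -12 + 6*317 = -12 + 1902 = 1890)
l(M) = (24 + M)/(6*(1890 + M)) (l(M) = ((M + 24)/(M + 1890))/6 = ((24 + M)/(1890 + M))/6 = (24 + M)/(6*(1890 + M)))
l(-2209)/((-136*(-7204))) + 8410/(-3584224) = ((24 - 2209)/(6*(1890 - 2209)))/((-136*(-7204))) + 8410/(-3584224) = ((⅙)*(-2185)/(-319))/979744 + 8410*(-1/3584224) = ((⅙)*(-1/319)*(-2185))*(1/979744) - 4205/1792112 = (2185/1914)*(1/979744) - 4205/1792112 = 2185/1875230016 - 4205/1792112 = -492589153285/210038888402112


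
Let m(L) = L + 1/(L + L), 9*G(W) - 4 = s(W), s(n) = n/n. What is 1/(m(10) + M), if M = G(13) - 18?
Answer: -180/1331 ≈ -0.13524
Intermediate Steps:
s(n) = 1
G(W) = 5/9 (G(W) = 4/9 + (⅑)*1 = 4/9 + ⅑ = 5/9)
m(L) = L + 1/(2*L)
M = -157/9 (M = 5/9 - 18 = -157/9 ≈ -17.444)
1/(m(10) + M) = 1/((10 + (½)/10) - 157/9) = 1/((10 + (½)*(⅒)) - 157/9) = 1/((10 + 1/20) - 157/9) = 1/(201/20 - 157/9) = 1/(-1331/180) = -180/1331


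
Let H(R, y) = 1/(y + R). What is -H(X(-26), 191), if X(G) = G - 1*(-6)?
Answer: -1/171 ≈ -0.0058480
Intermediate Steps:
X(G) = 6 + G (X(G) = G + 6 = 6 + G)
H(R, y) = 1/(R + y)
-H(X(-26), 191) = -1/((6 - 26) + 191) = -1/(-20 + 191) = -1/171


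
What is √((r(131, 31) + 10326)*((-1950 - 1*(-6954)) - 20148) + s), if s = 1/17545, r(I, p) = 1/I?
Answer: I*√6827111704958819855/208945 ≈ 12505.0*I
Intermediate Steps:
s = 1/17545 ≈ 5.6996e-5
√((r(131, 31) + 10326)*((-1950 - 1*(-6954)) - 20148) + s) = √((1/131 + 10326)*((-1950 - 1*(-6954)) - 20148) + 1/17545) = √((1/131 + 10326)*((-1950 + 6954) - 20148) + 1/17545) = √(1352707*(5004 - 20148)/131 + 1/17545) = √((1352707/131)*(-15144) + 1/17545) = √(-20485394808/131 + 1/17545) = √(-359416251906229/2298395) = I*√6827111704958819855/208945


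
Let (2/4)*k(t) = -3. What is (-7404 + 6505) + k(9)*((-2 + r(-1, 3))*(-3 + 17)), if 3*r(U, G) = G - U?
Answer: -843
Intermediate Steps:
k(t) = -6 (k(t) = 2*(-3) = -6)
r(U, G) = -U/3 + G/3 (r(U, G) = (G - U)/3 = -U/3 + G/3)
(-7404 + 6505) + k(9)*((-2 + r(-1, 3))*(-3 + 17)) = (-7404 + 6505) - 6*(-2 + (-⅓*(-1) + (⅓)*3))*(-3 + 17) = -899 - 6*(-2 + (⅓ + 1))*14 = -899 - 6*(-2 + 4/3)*14 = -899 - (-4)*14 = -899 - 6*(-28/3) = -899 + 56 = -843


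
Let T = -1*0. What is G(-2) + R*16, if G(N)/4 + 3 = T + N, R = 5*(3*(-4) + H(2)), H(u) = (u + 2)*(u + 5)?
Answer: 1260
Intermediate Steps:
T = 0
H(u) = (2 + u)*(5 + u)
R = 80 (R = 5*(3*(-4) + (10 + 2**2 + 7*2)) = 5*(-12 + (10 + 4 + 14)) = 5*(-12 + 28) = 5*16 = 80)
G(N) = -12 + 4*N (G(N) = -12 + 4*(0 + N) = -12 + 4*N)
G(-2) + R*16 = (-12 + 4*(-2)) + 80*16 = (-12 - 8) + 1280 = -20 + 1280 = 1260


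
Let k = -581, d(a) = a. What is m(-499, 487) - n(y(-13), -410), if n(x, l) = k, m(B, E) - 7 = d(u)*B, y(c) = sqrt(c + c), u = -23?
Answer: 12065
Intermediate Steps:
y(c) = sqrt(2)*sqrt(c) (y(c) = sqrt(2*c) = sqrt(2)*sqrt(c))
m(B, E) = 7 - 23*B
n(x, l) = -581
m(-499, 487) - n(y(-13), -410) = (7 - 23*(-499)) - 1*(-581) = (7 + 11477) + 581 = 11484 + 581 = 12065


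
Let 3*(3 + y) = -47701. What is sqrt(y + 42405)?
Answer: sqrt(238515)/3 ≈ 162.79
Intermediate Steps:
y = -47710/3 (y = -3 + (1/3)*(-47701) = -3 - 47701/3 = -47710/3 ≈ -15903.)
sqrt(y + 42405) = sqrt(-47710/3 + 42405) = sqrt(79505/3) = sqrt(238515)/3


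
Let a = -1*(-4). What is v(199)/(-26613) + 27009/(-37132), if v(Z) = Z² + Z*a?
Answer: -2218811921/988193916 ≈ -2.2453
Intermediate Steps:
a = 4
v(Z) = Z² + 4*Z (v(Z) = Z² + Z*4 = Z² + 4*Z)
v(199)/(-26613) + 27009/(-37132) = (199*(4 + 199))/(-26613) + 27009/(-37132) = (199*203)*(-1/26613) + 27009*(-1/37132) = 40397*(-1/26613) - 27009/37132 = -40397/26613 - 27009/37132 = -2218811921/988193916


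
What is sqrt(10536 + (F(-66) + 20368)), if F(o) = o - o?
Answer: 2*sqrt(7726) ≈ 175.80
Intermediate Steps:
F(o) = 0
sqrt(10536 + (F(-66) + 20368)) = sqrt(10536 + (0 + 20368)) = sqrt(10536 + 20368) = sqrt(30904) = 2*sqrt(7726)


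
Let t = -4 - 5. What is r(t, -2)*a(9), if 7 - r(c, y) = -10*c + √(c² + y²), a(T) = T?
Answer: -747 - 9*√85 ≈ -829.98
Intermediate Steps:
t = -9
r(c, y) = 7 - √(c² + y²) + 10*c (r(c, y) = 7 - (-10*c + √(c² + y²)) = 7 - (√(c² + y²) - 10*c) = 7 + (-√(c² + y²) + 10*c) = 7 - √(c² + y²) + 10*c)
r(t, -2)*a(9) = (7 - √((-9)² + (-2)²) + 10*(-9))*9 = (7 - √(81 + 4) - 90)*9 = (7 - √85 - 90)*9 = (-83 - √85)*9 = -747 - 9*√85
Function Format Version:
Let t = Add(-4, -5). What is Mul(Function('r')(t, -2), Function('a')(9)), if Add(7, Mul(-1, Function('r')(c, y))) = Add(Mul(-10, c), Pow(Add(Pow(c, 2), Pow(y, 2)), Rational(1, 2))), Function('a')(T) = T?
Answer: Add(-747, Mul(-9, Pow(85, Rational(1, 2)))) ≈ -829.98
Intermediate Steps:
t = -9
Function('r')(c, y) = Add(7, Mul(-1, Pow(Add(Pow(c, 2), Pow(y, 2)), Rational(1, 2))), Mul(10, c)) (Function('r')(c, y) = Add(7, Mul(-1, Add(Mul(-10, c), Pow(Add(Pow(c, 2), Pow(y, 2)), Rational(1, 2))))) = Add(7, Mul(-1, Add(Pow(Add(Pow(c, 2), Pow(y, 2)), Rational(1, 2)), Mul(-10, c)))) = Add(7, Add(Mul(-1, Pow(Add(Pow(c, 2), Pow(y, 2)), Rational(1, 2))), Mul(10, c))) = Add(7, Mul(-1, Pow(Add(Pow(c, 2), Pow(y, 2)), Rational(1, 2))), Mul(10, c)))
Mul(Function('r')(t, -2), Function('a')(9)) = Mul(Add(7, Mul(-1, Pow(Add(Pow(-9, 2), Pow(-2, 2)), Rational(1, 2))), Mul(10, -9)), 9) = Mul(Add(7, Mul(-1, Pow(Add(81, 4), Rational(1, 2))), -90), 9) = Mul(Add(7, Mul(-1, Pow(85, Rational(1, 2))), -90), 9) = Mul(Add(-83, Mul(-1, Pow(85, Rational(1, 2)))), 9) = Add(-747, Mul(-9, Pow(85, Rational(1, 2))))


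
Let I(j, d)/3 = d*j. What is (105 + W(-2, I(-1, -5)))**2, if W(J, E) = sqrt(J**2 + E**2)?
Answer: (105 + sqrt(229))**2 ≈ 14432.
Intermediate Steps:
I(j, d) = 3*d*j (I(j, d) = 3*(d*j) = 3*d*j)
W(J, E) = sqrt(E**2 + J**2)
(105 + W(-2, I(-1, -5)))**2 = (105 + sqrt((3*(-5)*(-1))**2 + (-2)**2))**2 = (105 + sqrt(15**2 + 4))**2 = (105 + sqrt(225 + 4))**2 = (105 + sqrt(229))**2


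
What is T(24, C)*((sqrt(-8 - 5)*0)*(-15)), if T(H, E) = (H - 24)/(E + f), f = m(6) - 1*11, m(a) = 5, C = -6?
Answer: 0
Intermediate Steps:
f = -6 (f = 5 - 1*11 = 5 - 11 = -6)
T(H, E) = (-24 + H)/(-6 + E) (T(H, E) = (H - 24)/(E - 6) = (-24 + H)/(-6 + E))
T(24, C)*((sqrt(-8 - 5)*0)*(-15)) = ((-24 + 24)/(-6 - 6))*((sqrt(-8 - 5)*0)*(-15)) = (0/(-12))*((sqrt(-13)*0)*(-15)) = (-1/12*0)*(((I*sqrt(13))*0)*(-15)) = 0*(0*(-15)) = 0*0 = 0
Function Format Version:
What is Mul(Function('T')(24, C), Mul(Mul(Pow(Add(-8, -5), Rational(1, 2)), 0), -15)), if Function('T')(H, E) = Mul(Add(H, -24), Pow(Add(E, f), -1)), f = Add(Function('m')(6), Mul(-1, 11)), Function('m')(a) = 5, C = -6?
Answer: 0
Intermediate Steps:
f = -6 (f = Add(5, Mul(-1, 11)) = Add(5, -11) = -6)
Function('T')(H, E) = Mul(Pow(Add(-6, E), -1), Add(-24, H)) (Function('T')(H, E) = Mul(Add(H, -24), Pow(Add(E, -6), -1)) = Mul(Add(-24, H), Pow(Add(-6, E), -1)) = Mul(Pow(Add(-6, E), -1), Add(-24, H)))
Mul(Function('T')(24, C), Mul(Mul(Pow(Add(-8, -5), Rational(1, 2)), 0), -15)) = Mul(Mul(Pow(Add(-6, -6), -1), Add(-24, 24)), Mul(Mul(Pow(Add(-8, -5), Rational(1, 2)), 0), -15)) = Mul(Mul(Pow(-12, -1), 0), Mul(Mul(Pow(-13, Rational(1, 2)), 0), -15)) = Mul(Mul(Rational(-1, 12), 0), Mul(Mul(Mul(I, Pow(13, Rational(1, 2))), 0), -15)) = Mul(0, Mul(0, -15)) = Mul(0, 0) = 0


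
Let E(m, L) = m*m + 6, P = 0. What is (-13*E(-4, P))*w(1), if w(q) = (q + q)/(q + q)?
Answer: -286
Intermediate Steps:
E(m, L) = 6 + m**2 (E(m, L) = m**2 + 6 = 6 + m**2)
w(q) = 1 (w(q) = (2*q)/((2*q)) = (2*q)*(1/(2*q)) = 1)
(-13*E(-4, P))*w(1) = -13*(6 + (-4)**2)*1 = -13*(6 + 16)*1 = -13*22*1 = -286*1 = -286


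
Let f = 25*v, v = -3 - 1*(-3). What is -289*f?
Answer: 0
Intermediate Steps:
v = 0 (v = -3 + 3 = 0)
f = 0 (f = 25*0 = 0)
-289*f = -289*0 = 0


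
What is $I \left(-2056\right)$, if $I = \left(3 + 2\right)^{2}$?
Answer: $-51400$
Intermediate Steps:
$I = 25$ ($I = 5^{2} = 25$)
$I \left(-2056\right) = 25 \left(-2056\right) = -51400$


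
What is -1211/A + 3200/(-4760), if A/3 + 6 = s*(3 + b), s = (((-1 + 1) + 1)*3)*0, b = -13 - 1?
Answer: 142669/2142 ≈ 66.605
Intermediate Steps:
b = -14
s = 0 (s = ((0 + 1)*3)*0 = (1*3)*0 = 3*0 = 0)
A = -18 (A = -18 + 3*(0*(3 - 14)) = -18 + 3*(0*(-11)) = -18 + 3*0 = -18 + 0 = -18)
-1211/A + 3200/(-4760) = -1211/(-18) + 3200/(-4760) = -1211*(-1/18) + 3200*(-1/4760) = 1211/18 - 80/119 = 142669/2142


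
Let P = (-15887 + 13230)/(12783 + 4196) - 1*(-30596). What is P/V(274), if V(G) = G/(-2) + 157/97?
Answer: -50390222219/222968228 ≈ -226.00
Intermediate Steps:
V(G) = 157/97 - G/2 (V(G) = G*(-½) + 157*(1/97) = -G/2 + 157/97 = 157/97 - G/2)
P = 519486827/16979 (P = -2657/16979 + 30596 = 519486827/16979 ≈ 30596.)
P/V(274) = 519486827/(16979*(157/97 - ½*274)) = 519486827/(16979*(157/97 - 137)) = 519486827/(16979*(-13132/97)) = (519486827/16979)*(-97/13132) = -50390222219/222968228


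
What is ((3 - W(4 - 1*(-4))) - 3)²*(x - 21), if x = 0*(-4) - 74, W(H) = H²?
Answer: -389120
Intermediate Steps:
x = -74 (x = 0 - 74 = -74)
((3 - W(4 - 1*(-4))) - 3)²*(x - 21) = ((3 - (4 - 1*(-4))²) - 3)²*(-74 - 21) = ((3 - (4 + 4)²) - 3)²*(-95) = ((3 - 1*8²) - 3)²*(-95) = ((3 - 1*64) - 3)²*(-95) = ((3 - 64) - 3)²*(-95) = (-61 - 3)²*(-95) = (-64)²*(-95) = 4096*(-95) = -389120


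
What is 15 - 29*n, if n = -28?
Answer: 827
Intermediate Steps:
15 - 29*n = 15 - 29*(-28) = 15 + 812 = 827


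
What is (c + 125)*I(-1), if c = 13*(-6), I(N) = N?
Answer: -47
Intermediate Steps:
c = -78
(c + 125)*I(-1) = (-78 + 125)*(-1) = 47*(-1) = -47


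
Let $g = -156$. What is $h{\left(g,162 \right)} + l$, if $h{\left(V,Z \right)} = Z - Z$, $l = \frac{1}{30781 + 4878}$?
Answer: $\frac{1}{35659} \approx 2.8043 \cdot 10^{-5}$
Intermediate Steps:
$l = \frac{1}{35659} \approx 2.8043 \cdot 10^{-5}$
$h{\left(V,Z \right)} = 0$
$h{\left(g,162 \right)} + l = 0 + \frac{1}{35659} = \frac{1}{35659}$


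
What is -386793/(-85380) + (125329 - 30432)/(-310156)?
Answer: 423726757/100307270 ≈ 4.2243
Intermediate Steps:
-386793/(-85380) + (125329 - 30432)/(-310156) = -386793*(-1/85380) + 94897*(-1/310156) = 128931/28460 - 8627/28196 = 423726757/100307270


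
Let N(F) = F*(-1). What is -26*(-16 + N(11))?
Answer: 702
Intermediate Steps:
N(F) = -F
-26*(-16 + N(11)) = -26*(-16 - 1*11) = -26*(-16 - 11) = -26*(-27) = 702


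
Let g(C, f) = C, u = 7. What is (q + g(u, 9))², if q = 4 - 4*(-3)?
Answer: 529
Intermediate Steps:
q = 16 (q = 4 + 12 = 16)
(q + g(u, 9))² = (16 + 7)² = 23² = 529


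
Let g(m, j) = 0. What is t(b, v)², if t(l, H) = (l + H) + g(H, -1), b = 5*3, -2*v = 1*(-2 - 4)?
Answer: 324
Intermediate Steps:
v = 3 (v = -(-2 - 4)/2 = -(-6)/2 = -½*(-6) = 3)
b = 15
t(l, H) = H + l (t(l, H) = (l + H) + 0 = (H + l) + 0 = H + l)
t(b, v)² = (3 + 15)² = 18² = 324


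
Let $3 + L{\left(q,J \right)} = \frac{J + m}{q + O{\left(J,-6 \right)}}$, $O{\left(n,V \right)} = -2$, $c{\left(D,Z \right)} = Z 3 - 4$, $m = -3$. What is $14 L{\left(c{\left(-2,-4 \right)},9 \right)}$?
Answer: $- \frac{140}{3} \approx -46.667$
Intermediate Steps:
$c{\left(D,Z \right)} = -4 + 3 Z$ ($c{\left(D,Z \right)} = 3 Z - 4 = -4 + 3 Z$)
$L{\left(q,J \right)} = -3 + \frac{-3 + J}{-2 + q}$ ($L{\left(q,J \right)} = -3 + \frac{J - 3}{q - 2} = -3 + \frac{-3 + J}{-2 + q}$)
$14 L{\left(c{\left(-2,-4 \right)},9 \right)} = 14 \frac{3 + 9 - 3 \left(-4 + 3 \left(-4\right)\right)}{-2 + \left(-4 + 3 \left(-4\right)\right)} = 14 \frac{3 + 9 - 3 \left(-4 - 12\right)}{-2 - 16} = 14 \frac{3 + 9 - -48}{-2 - 16} = 14 \frac{3 + 9 + 48}{-18} = 14 \left(\left(- \frac{1}{18}\right) 60\right) = 14 \left(- \frac{10}{3}\right) = - \frac{140}{3}$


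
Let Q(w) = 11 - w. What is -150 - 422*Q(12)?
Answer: 272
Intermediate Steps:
-150 - 422*Q(12) = -150 - 422*(11 - 1*12) = -150 - 422*(11 - 12) = -150 - 422*(-1) = -150 + 422 = 272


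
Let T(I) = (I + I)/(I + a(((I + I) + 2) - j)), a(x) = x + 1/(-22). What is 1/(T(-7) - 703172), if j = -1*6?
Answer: -41/28830008 ≈ -1.4221e-6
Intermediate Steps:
j = -6
a(x) = -1/22 + x (a(x) = x - 1/22 = -1/22 + x)
T(I) = 2*I/(175/22 + 3*I) (T(I) = (I + I)/(I + (-1/22 + (((I + I) + 2) - 1*(-6)))) = (2*I)/(I + (-1/22 + ((2*I + 2) + 6))) = (2*I)/(I + (-1/22 + ((2 + 2*I) + 6))) = (2*I)/(I + (-1/22 + (8 + 2*I))) = (2*I)/(I + (175/22 + 2*I)) = (2*I)/(175/22 + 3*I) = 2*I/(175/22 + 3*I))
1/(T(-7) - 703172) = 1/(44*(-7)/(175 + 66*(-7)) - 703172) = 1/(44*(-7)/(175 - 462) - 703172) = 1/(44*(-7)/(-287) - 703172) = 1/(44*(-7)*(-1/287) - 703172) = 1/(44/41 - 703172) = 1/(-28830008/41) = -41/28830008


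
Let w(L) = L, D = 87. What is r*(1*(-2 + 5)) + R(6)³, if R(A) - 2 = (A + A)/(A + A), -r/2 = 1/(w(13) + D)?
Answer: 1347/50 ≈ 26.940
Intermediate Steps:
r = -1/50 (r = -2/(13 + 87) = -2/100 = -2*1/100 = -1/50 ≈ -0.020000)
R(A) = 3 (R(A) = 2 + (A + A)/(A + A) = 2 + (2*A)/((2*A)) = 2 + (2*A)*(1/(2*A)) = 2 + 1 = 3)
r*(1*(-2 + 5)) + R(6)³ = -(-2 + 5)/50 + 3³ = -3/50 + 27 = 1347/50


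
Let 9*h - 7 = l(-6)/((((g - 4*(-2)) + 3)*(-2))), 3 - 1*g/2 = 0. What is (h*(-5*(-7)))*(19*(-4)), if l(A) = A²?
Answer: -268660/153 ≈ -1755.9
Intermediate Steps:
g = 6 (g = 6 - 2*0 = 6 + 0 = 6)
h = 101/153 (h = 7/9 + ((-6)²/((((6 - 4*(-2)) + 3)*(-2))))/9 = 7/9 + (36/((((6 + 8) + 3)*(-2))))/9 = 7/9 + (36/(((14 + 3)*(-2))))/9 = 7/9 + (36/((17*(-2))))/9 = 7/9 + (36/(-34))/9 = 7/9 + (36*(-1/34))/9 = 7/9 + (⅑)*(-18/17) = 7/9 - 2/17 = 101/153 ≈ 0.66013)
(h*(-5*(-7)))*(19*(-4)) = (101*(-5*(-7))/153)*(19*(-4)) = ((101/153)*35)*(-76) = (3535/153)*(-76) = -268660/153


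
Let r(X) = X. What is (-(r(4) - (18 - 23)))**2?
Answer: 81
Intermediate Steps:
(-(r(4) - (18 - 23)))**2 = (-(4 - (18 - 23)))**2 = (-(4 - 1*(-5)))**2 = (-(4 + 5))**2 = (-1*9)**2 = (-9)**2 = 81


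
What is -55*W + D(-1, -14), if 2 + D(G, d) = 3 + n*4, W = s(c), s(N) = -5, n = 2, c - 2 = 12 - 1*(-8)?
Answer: 284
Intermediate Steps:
c = 22 (c = 2 + (12 - 1*(-8)) = 2 + (12 + 8) = 2 + 20 = 22)
W = -5
D(G, d) = 9 (D(G, d) = -2 + (3 + 2*4) = -2 + (3 + 8) = -2 + 11 = 9)
-55*W + D(-1, -14) = -55*(-5) + 9 = 275 + 9 = 284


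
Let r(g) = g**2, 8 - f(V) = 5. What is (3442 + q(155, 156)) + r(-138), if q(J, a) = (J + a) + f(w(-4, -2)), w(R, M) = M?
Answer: 22800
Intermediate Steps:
f(V) = 3 (f(V) = 8 - 1*5 = 8 - 5 = 3)
q(J, a) = 3 + J + a (q(J, a) = (J + a) + 3 = 3 + J + a)
(3442 + q(155, 156)) + r(-138) = (3442 + (3 + 155 + 156)) + (-138)**2 = (3442 + 314) + 19044 = 3756 + 19044 = 22800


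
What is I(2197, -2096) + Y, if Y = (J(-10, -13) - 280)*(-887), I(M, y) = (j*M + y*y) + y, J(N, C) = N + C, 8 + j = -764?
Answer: 2963797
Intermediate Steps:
j = -772 (j = -8 - 764 = -772)
J(N, C) = C + N
I(M, y) = y + y² - 772*M (I(M, y) = (-772*M + y*y) + y = (-772*M + y²) + y = (y² - 772*M) + y = y + y² - 772*M)
Y = 268761 (Y = ((-13 - 10) - 280)*(-887) = (-23 - 280)*(-887) = -303*(-887) = 268761)
I(2197, -2096) + Y = (-2096 + (-2096)² - 772*2197) + 268761 = (-2096 + 4393216 - 1696084) + 268761 = 2695036 + 268761 = 2963797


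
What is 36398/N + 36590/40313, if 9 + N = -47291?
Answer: 131697213/953402450 ≈ 0.13813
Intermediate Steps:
N = -47300 (N = -9 - 47291 = -47300)
36398/N + 36590/40313 = 36398/(-47300) + 36590/40313 = 36398*(-1/47300) + 36590*(1/40313) = -18199/23650 + 36590/40313 = 131697213/953402450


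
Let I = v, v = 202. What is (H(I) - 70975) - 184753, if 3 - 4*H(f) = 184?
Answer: -1023093/4 ≈ -2.5577e+5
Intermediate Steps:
I = 202
H(f) = -181/4 (H(f) = ¾ - ¼*184 = ¾ - 46 = -181/4)
(H(I) - 70975) - 184753 = (-181/4 - 70975) - 184753 = -284081/4 - 184753 = -1023093/4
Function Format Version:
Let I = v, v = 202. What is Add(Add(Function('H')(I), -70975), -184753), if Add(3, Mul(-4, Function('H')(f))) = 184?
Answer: Rational(-1023093, 4) ≈ -2.5577e+5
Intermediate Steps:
I = 202
Function('H')(f) = Rational(-181, 4) (Function('H')(f) = Add(Rational(3, 4), Mul(Rational(-1, 4), 184)) = Add(Rational(3, 4), -46) = Rational(-181, 4))
Add(Add(Function('H')(I), -70975), -184753) = Add(Add(Rational(-181, 4), -70975), -184753) = Add(Rational(-284081, 4), -184753) = Rational(-1023093, 4)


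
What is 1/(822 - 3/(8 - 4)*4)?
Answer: 1/819 ≈ 0.0012210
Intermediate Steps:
1/(822 - 3/(8 - 4)*4) = 1/(822 - 3/4*4) = 1/(822 - 3) = 1/819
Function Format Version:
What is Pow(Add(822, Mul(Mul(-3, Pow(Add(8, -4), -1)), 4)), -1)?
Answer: Rational(1, 819) ≈ 0.0012210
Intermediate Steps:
Pow(Add(822, Mul(Mul(-3, Pow(Add(8, -4), -1)), 4)), -1) = Pow(Add(822, Mul(Mul(-3, Pow(4, -1)), 4)), -1) = Pow(Add(822, Mul(Mul(-3, Rational(1, 4)), 4)), -1) = Pow(Add(822, Mul(Rational(-3, 4), 4)), -1) = Pow(Add(822, -3), -1) = Pow(819, -1) = Rational(1, 819)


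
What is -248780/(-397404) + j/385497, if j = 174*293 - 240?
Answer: 460591339/607928769 ≈ 0.75764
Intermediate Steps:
j = 50742 (j = 50982 - 240 = 50742)
-248780/(-397404) + j/385497 = -248780/(-397404) + 50742/385497 = -248780*(-1/397404) + 50742*(1/385497) = 8885/14193 + 5638/42833 = 460591339/607928769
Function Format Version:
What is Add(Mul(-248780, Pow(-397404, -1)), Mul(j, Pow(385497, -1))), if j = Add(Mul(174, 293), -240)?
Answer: Rational(460591339, 607928769) ≈ 0.75764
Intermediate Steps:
j = 50742 (j = Add(50982, -240) = 50742)
Add(Mul(-248780, Pow(-397404, -1)), Mul(j, Pow(385497, -1))) = Add(Mul(-248780, Pow(-397404, -1)), Mul(50742, Pow(385497, -1))) = Add(Mul(-248780, Rational(-1, 397404)), Mul(50742, Rational(1, 385497))) = Add(Rational(8885, 14193), Rational(5638, 42833)) = Rational(460591339, 607928769)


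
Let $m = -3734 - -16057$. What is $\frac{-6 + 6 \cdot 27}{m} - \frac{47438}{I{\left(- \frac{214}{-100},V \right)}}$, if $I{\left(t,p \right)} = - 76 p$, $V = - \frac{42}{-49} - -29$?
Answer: $\frac{2047263611}{97869266} \approx 20.918$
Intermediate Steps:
$m = 12323$ ($m = -3734 + 16057 = 12323$)
$V = \frac{209}{7}$ ($V = \left(-42\right) \left(- \frac{1}{49}\right) + 29 = \frac{6}{7} + 29 = \frac{209}{7} \approx 29.857$)
$\frac{-6 + 6 \cdot 27}{m} - \frac{47438}{I{\left(- \frac{214}{-100},V \right)}} = \frac{-6 + 6 \cdot 27}{12323} - \frac{47438}{\left(-76\right) \frac{209}{7}} = \left(-6 + 162\right) \frac{1}{12323} - \frac{47438}{- \frac{15884}{7}} = 156 \cdot \frac{1}{12323} - - \frac{166033}{7942} = \frac{156}{12323} + \frac{166033}{7942} = \frac{2047263611}{97869266}$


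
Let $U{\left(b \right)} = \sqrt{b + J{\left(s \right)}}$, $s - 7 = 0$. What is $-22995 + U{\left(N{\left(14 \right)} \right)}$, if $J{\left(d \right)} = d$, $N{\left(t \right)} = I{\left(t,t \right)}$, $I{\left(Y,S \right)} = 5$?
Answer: $-22995 + 2 \sqrt{3} \approx -22992.0$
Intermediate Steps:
$s = 7$ ($s = 7 + 0 = 7$)
$N{\left(t \right)} = 5$
$U{\left(b \right)} = \sqrt{7 + b}$ ($U{\left(b \right)} = \sqrt{b + 7} = \sqrt{7 + b}$)
$-22995 + U{\left(N{\left(14 \right)} \right)} = -22995 + \sqrt{7 + 5} = -22995 + \sqrt{12} = -22995 + 2 \sqrt{3}$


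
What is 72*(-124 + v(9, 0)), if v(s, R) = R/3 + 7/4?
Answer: -8802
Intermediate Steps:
v(s, R) = 7/4 + R/3 (v(s, R) = R*(⅓) + 7*(¼) = R/3 + 7/4 = 7/4 + R/3)
72*(-124 + v(9, 0)) = 72*(-124 + (7/4 + (⅓)*0)) = 72*(-124 + (7/4 + 0)) = 72*(-124 + 7/4) = 72*(-489/4) = -8802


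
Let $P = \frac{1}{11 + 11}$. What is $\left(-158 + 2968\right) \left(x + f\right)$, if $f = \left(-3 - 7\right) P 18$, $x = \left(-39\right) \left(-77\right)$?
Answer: $\frac{92569830}{11} \approx 8.4154 \cdot 10^{6}$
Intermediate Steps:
$x = 3003$
$P = \frac{1}{22} \approx 0.045455$
$f = - \frac{90}{11}$ ($f = \left(-3 - 7\right) \frac{1}{22} \cdot 18 = \left(-10\right) \frac{1}{22} \cdot 18 = \left(- \frac{5}{11}\right) 18 = - \frac{90}{11} \approx -8.1818$)
$\left(-158 + 2968\right) \left(x + f\right) = \left(-158 + 2968\right) \left(3003 - \frac{90}{11}\right) = 2810 \cdot \frac{32943}{11} = \frac{92569830}{11}$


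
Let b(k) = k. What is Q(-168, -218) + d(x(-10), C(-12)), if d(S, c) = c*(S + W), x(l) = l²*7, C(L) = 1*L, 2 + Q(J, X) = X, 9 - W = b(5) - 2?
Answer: -8692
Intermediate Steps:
W = 6 (W = 9 - (5 - 2) = 9 - 1*3 = 9 - 3 = 6)
Q(J, X) = -2 + X
C(L) = L
x(l) = 7*l²
d(S, c) = c*(6 + S) (d(S, c) = c*(S + 6) = c*(6 + S))
Q(-168, -218) + d(x(-10), C(-12)) = (-2 - 218) - 12*(6 + 7*(-10)²) = -220 - 12*(6 + 7*100) = -220 - 12*(6 + 700) = -220 - 12*706 = -220 - 8472 = -8692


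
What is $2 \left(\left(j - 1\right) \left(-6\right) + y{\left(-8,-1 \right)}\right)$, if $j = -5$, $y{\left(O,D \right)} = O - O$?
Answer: $72$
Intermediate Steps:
$y{\left(O,D \right)} = 0$
$2 \left(\left(j - 1\right) \left(-6\right) + y{\left(-8,-1 \right)}\right) = 2 \left(\left(-5 - 1\right) \left(-6\right) + 0\right) = 2 \left(\left(-6\right) \left(-6\right) + 0\right) = 2 \left(36 + 0\right) = 2 \cdot 36 = 72$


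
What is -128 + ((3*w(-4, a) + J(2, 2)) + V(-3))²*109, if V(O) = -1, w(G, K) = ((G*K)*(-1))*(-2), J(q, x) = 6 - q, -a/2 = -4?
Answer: 3893461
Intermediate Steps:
a = 8 (a = -2*(-4) = 8)
w(G, K) = 2*G*K (w(G, K) = -G*K*(-2) = 2*G*K)
-128 + ((3*w(-4, a) + J(2, 2)) + V(-3))²*109 = -128 + ((3*(2*(-4)*8) + (6 - 1*2)) - 1)²*109 = -128 + ((3*(-64) + (6 - 2)) - 1)²*109 = -128 + ((-192 + 4) - 1)²*109 = -128 + (-188 - 1)²*109 = -128 + (-189)²*109 = -128 + 35721*109 = -128 + 3893589 = 3893461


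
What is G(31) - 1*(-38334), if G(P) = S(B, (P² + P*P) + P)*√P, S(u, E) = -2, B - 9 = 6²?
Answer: 38334 - 2*√31 ≈ 38323.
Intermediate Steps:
B = 45 (B = 9 + 6² = 9 + 36 = 45)
G(P) = -2*√P
G(31) - 1*(-38334) = -2*√31 - 1*(-38334) = -2*√31 + 38334 = 38334 - 2*√31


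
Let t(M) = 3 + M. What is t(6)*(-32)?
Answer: -288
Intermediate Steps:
t(6)*(-32) = (3 + 6)*(-32) = 9*(-32) = -288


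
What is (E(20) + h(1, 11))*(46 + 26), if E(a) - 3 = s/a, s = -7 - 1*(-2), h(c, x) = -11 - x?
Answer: -1386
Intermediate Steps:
s = -5 (s = -7 + 2 = -5)
E(a) = 3 - 5/a
(E(20) + h(1, 11))*(46 + 26) = ((3 - 5/20) + (-11 - 1*11))*(46 + 26) = ((3 - 5*1/20) + (-11 - 11))*72 = ((3 - ¼) - 22)*72 = (11/4 - 22)*72 = -77/4*72 = -1386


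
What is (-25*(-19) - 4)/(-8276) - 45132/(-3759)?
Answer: 123913981/10369828 ≈ 11.949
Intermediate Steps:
(-25*(-19) - 4)/(-8276) - 45132/(-3759) = (475 - 4)*(-1/8276) - 45132*(-1/3759) = 471*(-1/8276) + 15044/1253 = -471/8276 + 15044/1253 = 123913981/10369828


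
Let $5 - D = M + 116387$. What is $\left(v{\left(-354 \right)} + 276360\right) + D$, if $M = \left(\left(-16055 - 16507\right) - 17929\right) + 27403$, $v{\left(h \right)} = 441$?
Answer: $183507$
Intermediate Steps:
$M = -23088$ ($M = \left(\left(-16055 - 16507\right) - 17929\right) + 27403 = \left(-32562 - 17929\right) + 27403 = -50491 + 27403 = -23088$)
$D = -93294$ ($D = 5 - \left(-23088 + 116387\right) = 5 - 93299 = -93294$)
$\left(v{\left(-354 \right)} + 276360\right) + D = \left(441 + 276360\right) - 93294 = 276801 - 93294 = 183507$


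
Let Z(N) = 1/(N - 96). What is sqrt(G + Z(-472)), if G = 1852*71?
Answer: sqrt(10605618610)/284 ≈ 362.62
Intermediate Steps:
Z(N) = 1/(-96 + N)
G = 131492
sqrt(G + Z(-472)) = sqrt(131492 + 1/(-96 - 472)) = sqrt(131492 + 1/(-568)) = sqrt(131492 - 1/568) = sqrt(74687455/568) = sqrt(10605618610)/284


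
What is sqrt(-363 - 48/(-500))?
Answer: I*sqrt(226815)/25 ≈ 19.05*I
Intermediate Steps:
sqrt(-363 - 48/(-500)) = sqrt(-363 - 48*(-1/500)) = sqrt(-363 + 12/125) = sqrt(-45363/125) = I*sqrt(226815)/25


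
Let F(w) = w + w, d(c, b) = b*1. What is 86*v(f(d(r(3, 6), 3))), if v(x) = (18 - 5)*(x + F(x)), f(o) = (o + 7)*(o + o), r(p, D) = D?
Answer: 201240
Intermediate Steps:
d(c, b) = b
f(o) = 2*o*(7 + o) (f(o) = (7 + o)*(2*o) = 2*o*(7 + o))
F(w) = 2*w
v(x) = 39*x (v(x) = (18 - 5)*(x + 2*x) = 13*(3*x) = 39*x)
86*v(f(d(r(3, 6), 3))) = 86*(39*(2*3*(7 + 3))) = 86*(39*(2*3*10)) = 86*(39*60) = 86*2340 = 201240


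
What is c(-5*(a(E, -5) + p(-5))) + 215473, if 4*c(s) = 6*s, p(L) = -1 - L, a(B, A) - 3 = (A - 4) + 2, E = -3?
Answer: 215473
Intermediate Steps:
a(B, A) = 1 + A (a(B, A) = 3 + ((A - 4) + 2) = 3 + ((-4 + A) + 2) = 3 + (-2 + A) = 1 + A)
c(s) = 3*s/2 (c(s) = (6*s)/4 = 3*s/2)
c(-5*(a(E, -5) + p(-5))) + 215473 = 3*(-5*((1 - 5) + (-1 - 1*(-5))))/2 + 215473 = 3*(-5*(-4 + (-1 + 5)))/2 + 215473 = 3*(-5*(-4 + 4))/2 + 215473 = 3*(-5*0)/2 + 215473 = (3/2)*0 + 215473 = 0 + 215473 = 215473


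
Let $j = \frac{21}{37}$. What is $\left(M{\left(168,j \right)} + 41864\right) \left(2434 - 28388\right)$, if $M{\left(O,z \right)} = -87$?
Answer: $-1084280258$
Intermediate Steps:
$j = \frac{21}{37}$ ($j = 21 \cdot \frac{1}{37} = \frac{21}{37} \approx 0.56757$)
$\left(M{\left(168,j \right)} + 41864\right) \left(2434 - 28388\right) = \left(-87 + 41864\right) \left(2434 - 28388\right) = 41777 \left(-25954\right) = -1084280258$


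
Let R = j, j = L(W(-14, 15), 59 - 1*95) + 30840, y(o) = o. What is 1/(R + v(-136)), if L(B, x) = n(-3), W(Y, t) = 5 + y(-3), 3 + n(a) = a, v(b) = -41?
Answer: 1/30793 ≈ 3.2475e-5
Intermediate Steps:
n(a) = -3 + a
W(Y, t) = 2 (W(Y, t) = 5 - 3 = 2)
L(B, x) = -6 (L(B, x) = -3 - 3 = -6)
j = 30834 (j = -6 + 30840 = 30834)
R = 30834
1/(R + v(-136)) = 1/(30834 - 41) = 1/30793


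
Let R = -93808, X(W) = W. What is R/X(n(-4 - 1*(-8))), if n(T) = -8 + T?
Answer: 23452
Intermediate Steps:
R/X(n(-4 - 1*(-8))) = -93808/(-8 + (-4 - 1*(-8))) = -93808/(-8 + (-4 + 8)) = -93808/(-8 + 4) = -93808/(-4) = -93808*(-1/4) = 23452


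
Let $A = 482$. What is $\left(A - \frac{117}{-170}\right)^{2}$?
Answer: $\frac{6733351249}{28900} \approx 2.3299 \cdot 10^{5}$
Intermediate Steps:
$\left(A - \frac{117}{-170}\right)^{2} = \left(482 - \frac{117}{-170}\right)^{2} = \left(482 - - \frac{117}{170}\right)^{2} = \left(482 + \frac{117}{170}\right)^{2} = \left(\frac{82057}{170}\right)^{2} = \frac{6733351249}{28900}$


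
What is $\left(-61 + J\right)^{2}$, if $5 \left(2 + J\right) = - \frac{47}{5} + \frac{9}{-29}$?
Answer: $\frac{2216808889}{525625} \approx 4217.5$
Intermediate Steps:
$J = - \frac{2858}{725}$ ($J = -2 + \frac{- \frac{47}{5} + \frac{9}{-29}}{5} = -2 + \frac{\left(-47\right) \frac{1}{5} + 9 \left(- \frac{1}{29}\right)}{5} = -2 + \frac{- \frac{47}{5} - \frac{9}{29}}{5} = -2 + \frac{1}{5} \left(- \frac{1408}{145}\right) = -2 - \frac{1408}{725} = - \frac{2858}{725} \approx -3.9421$)
$\left(-61 + J\right)^{2} = \left(-61 - \frac{2858}{725}\right)^{2} = \left(- \frac{47083}{725}\right)^{2} = \frac{2216808889}{525625}$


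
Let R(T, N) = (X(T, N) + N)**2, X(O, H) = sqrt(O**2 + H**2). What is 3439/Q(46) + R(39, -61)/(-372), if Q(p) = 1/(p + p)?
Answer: 117687373/372 + 61*sqrt(5242)/186 ≈ 3.1639e+5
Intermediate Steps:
Q(p) = 1/(2*p)
X(O, H) = sqrt(H**2 + O**2)
R(T, N) = (N + sqrt(N**2 + T**2))**2 (R(T, N) = (sqrt(N**2 + T**2) + N)**2 = (N + sqrt(N**2 + T**2))**2)
3439/Q(46) + R(39, -61)/(-372) = 3439/(((1/2)/46)) + (-61 + sqrt((-61)**2 + 39**2))**2/(-372) = 3439/(((1/2)*(1/46))) + (-61 + sqrt(3721 + 1521))**2*(-1/372) = 3439/(1/92) + (-61 + sqrt(5242))**2*(-1/372) = 3439*92 - (-61 + sqrt(5242))**2/372 = 316388 - (-61 + sqrt(5242))**2/372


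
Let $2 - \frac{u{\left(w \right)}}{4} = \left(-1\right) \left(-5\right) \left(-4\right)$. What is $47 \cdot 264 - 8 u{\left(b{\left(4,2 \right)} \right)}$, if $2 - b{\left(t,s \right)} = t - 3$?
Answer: $11704$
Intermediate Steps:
$b{\left(t,s \right)} = 5 - t$ ($b{\left(t,s \right)} = 2 - \left(t - 3\right) = 2 - \left(-3 + t\right) = 5 - t$)
$u{\left(w \right)} = 88$ ($u{\left(w \right)} = 8 - 4 \left(-1\right) \left(-5\right) \left(-4\right) = 8 - 4 \cdot 5 \left(-4\right) = 8 - -80 = 8 + 80 = 88$)
$47 \cdot 264 - 8 u{\left(b{\left(4,2 \right)} \right)} = 47 \cdot 264 - 704 = 12408 - 704 = 11704$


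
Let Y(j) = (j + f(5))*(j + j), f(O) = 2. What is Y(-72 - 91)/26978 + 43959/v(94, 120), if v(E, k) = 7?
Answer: 84735236/13489 ≈ 6281.8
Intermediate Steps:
Y(j) = 2*j*(2 + j) (Y(j) = (j + 2)*(j + j) = (2 + j)*(2*j) = 2*j*(2 + j))
Y(-72 - 91)/26978 + 43959/v(94, 120) = (2*(-72 - 91)*(2 + (-72 - 91)))/26978 + 43959/7 = (2*(-163)*(2 - 163))*(1/26978) + 43959*(⅐) = (2*(-163)*(-161))*(1/26978) + 43959/7 = 52486*(1/26978) + 43959/7 = 3749/1927 + 43959/7 = 84735236/13489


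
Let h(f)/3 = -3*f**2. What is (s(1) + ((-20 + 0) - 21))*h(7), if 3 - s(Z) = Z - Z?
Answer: 16758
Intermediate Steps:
s(Z) = 3 (s(Z) = 3 - (Z - Z) = 3 - 1*0 = 3 + 0 = 3)
h(f) = -9*f**2 (h(f) = 3*(-3*f**2) = -9*f**2)
(s(1) + ((-20 + 0) - 21))*h(7) = (3 + ((-20 + 0) - 21))*(-9*7**2) = (3 + (-20 - 21))*(-9*49) = (3 - 41)*(-441) = -38*(-441) = 16758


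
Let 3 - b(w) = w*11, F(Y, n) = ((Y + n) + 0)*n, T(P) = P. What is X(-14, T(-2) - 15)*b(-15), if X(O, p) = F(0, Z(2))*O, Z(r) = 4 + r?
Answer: -84672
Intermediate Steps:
F(Y, n) = n*(Y + n) (F(Y, n) = (Y + n)*n = n*(Y + n))
b(w) = 3 - 11*w (b(w) = 3 - w*11 = 3 - 11*w)
X(O, p) = 36*O (X(O, p) = ((4 + 2)*(0 + (4 + 2)))*O = (6*(0 + 6))*O = (6*6)*O = 36*O)
X(-14, T(-2) - 15)*b(-15) = (36*(-14))*(3 - 11*(-15)) = -504*(3 + 165) = -504*168 = -84672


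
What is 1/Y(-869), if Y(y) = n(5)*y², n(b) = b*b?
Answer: 1/18879025 ≈ 5.2969e-8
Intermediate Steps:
n(b) = b²
Y(y) = 25*y² (Y(y) = 5²*y² = 25*y²)
1/Y(-869) = 1/(25*(-869)²) = 1/(25*755161) = 1/18879025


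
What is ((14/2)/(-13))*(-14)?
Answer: 98/13 ≈ 7.5385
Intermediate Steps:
((14/2)/(-13))*(-14) = -14/(13*2)*(-14) = -1/13*7*(-14) = -7/13*(-14) = 98/13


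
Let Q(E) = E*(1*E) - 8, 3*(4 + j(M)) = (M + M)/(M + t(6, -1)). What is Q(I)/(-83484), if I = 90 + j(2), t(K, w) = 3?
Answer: -418159/4695975 ≈ -0.089046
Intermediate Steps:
j(M) = -4 + 2*M/(3*(3 + M)) (j(M) = -4 + ((M + M)/(M + 3))/3 = -4 + ((2*M)/(3 + M))/3 = -4 + (2*M/(3 + M))/3 = -4 + 2*M/(3*(3 + M)))
I = 1294/15 (I = 90 + 2*(-18 - 5*2)/(3*(3 + 2)) = 90 + (2/3)*(-18 - 10)/5 = 90 + (2/3)*(1/5)*(-28) = 90 - 56/15 = 1294/15 ≈ 86.267)
Q(E) = -8 + E**2 (Q(E) = E*E - 8 = E**2 - 8 = -8 + E**2)
Q(I)/(-83484) = (-8 + (1294/15)**2)/(-83484) = (-8 + 1674436/225)*(-1/83484) = (1672636/225)*(-1/83484) = -418159/4695975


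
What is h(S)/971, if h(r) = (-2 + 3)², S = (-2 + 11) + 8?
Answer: 1/971 ≈ 0.0010299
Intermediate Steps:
S = 17 (S = 9 + 8 = 17)
h(r) = 1 (h(r) = 1² = 1)
h(S)/971 = 1/971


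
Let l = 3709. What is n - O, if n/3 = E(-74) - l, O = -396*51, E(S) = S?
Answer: 8847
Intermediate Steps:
O = -20196
n = -11349 (n = 3*(-74 - 1*3709) = 3*(-74 - 3709) = 3*(-3783) = -11349)
n - O = -11349 - 1*(-20196) = -11349 + 20196 = 8847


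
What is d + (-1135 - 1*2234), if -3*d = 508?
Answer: -10615/3 ≈ -3538.3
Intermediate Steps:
d = -508/3 (d = -⅓*508 = -508/3 ≈ -169.33)
d + (-1135 - 1*2234) = -508/3 + (-1135 - 1*2234) = -508/3 + (-1135 - 2234) = -508/3 - 3369 = -10615/3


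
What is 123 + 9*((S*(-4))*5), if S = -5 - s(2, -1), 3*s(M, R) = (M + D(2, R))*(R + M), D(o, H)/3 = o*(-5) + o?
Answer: -297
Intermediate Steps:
D(o, H) = -12*o (D(o, H) = 3*(o*(-5) + o) = 3*(-5*o + o) = 3*(-4*o) = -12*o)
s(M, R) = (-24 + M)*(M + R)/3 (s(M, R) = ((M - 12*2)*(R + M))/3 = ((M - 24)*(M + R))/3 = ((-24 + M)*(M + R))/3 = (-24 + M)*(M + R)/3)
S = 7/3 (S = -5 - (-8*2 - 8*(-1) + (1/3)*2**2 + (1/3)*2*(-1)) = -5 - (-16 + 8 + (1/3)*4 - 2/3) = -5 - (-16 + 8 + 4/3 - 2/3) = -5 - 1*(-22/3) = -5 + 22/3 = 7/3 ≈ 2.3333)
123 + 9*((S*(-4))*5) = 123 + 9*(((7/3)*(-4))*5) = 123 + 9*(-28/3*5) = 123 + 9*(-140/3) = 123 - 420 = -297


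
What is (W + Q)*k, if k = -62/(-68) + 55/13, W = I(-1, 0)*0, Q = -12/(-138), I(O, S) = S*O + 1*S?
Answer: 2273/5083 ≈ 0.44718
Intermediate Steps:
I(O, S) = S + O*S (I(O, S) = O*S + S = S + O*S)
Q = 2/23 (Q = -12*(-1/138) = 2/23 ≈ 0.086957)
W = 0 (W = (0*(1 - 1))*0 = (0*0)*0 = 0*0 = 0)
k = 2273/442 (k = -62*(-1/68) + 55*(1/13) = 31/34 + 55/13 = 2273/442 ≈ 5.1425)
(W + Q)*k = (0 + 2/23)*(2273/442) = (2/23)*(2273/442) = 2273/5083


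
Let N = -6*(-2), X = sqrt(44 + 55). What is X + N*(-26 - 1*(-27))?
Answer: 12 + 3*sqrt(11) ≈ 21.950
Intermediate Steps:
X = 3*sqrt(11) (X = sqrt(99) = 3*sqrt(11) ≈ 9.9499)
N = 12
X + N*(-26 - 1*(-27)) = 3*sqrt(11) + 12*(-26 - 1*(-27)) = 3*sqrt(11) + 12*(-26 + 27) = 3*sqrt(11) + 12*1 = 3*sqrt(11) + 12 = 12 + 3*sqrt(11)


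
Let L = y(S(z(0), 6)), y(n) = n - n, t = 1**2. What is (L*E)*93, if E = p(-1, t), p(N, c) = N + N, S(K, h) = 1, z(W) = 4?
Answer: 0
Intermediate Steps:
t = 1
p(N, c) = 2*N
E = -2 (E = 2*(-1) = -2)
y(n) = 0
L = 0
(L*E)*93 = (0*(-2))*93 = 0*93 = 0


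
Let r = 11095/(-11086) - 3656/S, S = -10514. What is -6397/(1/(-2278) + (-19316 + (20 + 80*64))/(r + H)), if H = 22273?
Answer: 18915111439485723874/1883300857168295 ≈ 10044.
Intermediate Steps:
r = -38061207/58279102 (r = 11095/(-11086) - 3656/(-10514) = 11095*(-1/11086) - 3656*(-1/10514) = -11095/11086 + 1828/5257 = -38061207/58279102 ≈ -0.65308)
-6397/(1/(-2278) + (-19316 + (20 + 80*64))/(r + H)) = -6397/(1/(-2278) + (-19316 + (20 + 80*64))/(-38061207/58279102 + 22273)) = -6397/(-1/2278 + (-19316 + (20 + 5120))/(1298012377639/58279102)) = -6397/(-1/2278 + (-19316 + 5140)*(58279102/1298012377639)) = -6397/(-1/2278 - 14176*58279102/1298012377639) = -6397/(-1/2278 - 826164549952/1298012377639) = -6397/(-1883300857168295/2956872196261642) = -6397*(-2956872196261642/1883300857168295) = 18915111439485723874/1883300857168295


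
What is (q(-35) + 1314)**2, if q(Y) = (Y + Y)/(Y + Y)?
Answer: 1729225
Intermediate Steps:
q(Y) = 1 (q(Y) = (2*Y)/((2*Y)) = (2*Y)*(1/(2*Y)) = 1)
(q(-35) + 1314)**2 = (1 + 1314)**2 = 1315**2 = 1729225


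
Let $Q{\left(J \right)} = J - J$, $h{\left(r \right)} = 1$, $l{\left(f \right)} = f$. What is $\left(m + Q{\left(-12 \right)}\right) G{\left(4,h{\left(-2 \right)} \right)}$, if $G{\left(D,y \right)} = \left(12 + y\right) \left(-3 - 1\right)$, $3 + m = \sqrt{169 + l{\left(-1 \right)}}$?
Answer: $156 - 104 \sqrt{42} \approx -518.0$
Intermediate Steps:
$Q{\left(J \right)} = 0$
$m = -3 + 2 \sqrt{42}$ ($m = -3 + \sqrt{169 - 1} = -3 + \sqrt{168} = -3 + 2 \sqrt{42} \approx 9.9615$)
$G{\left(D,y \right)} = -48 - 4 y$ ($G{\left(D,y \right)} = \left(12 + y\right) \left(-4\right) = -48 - 4 y$)
$\left(m + Q{\left(-12 \right)}\right) G{\left(4,h{\left(-2 \right)} \right)} = \left(\left(-3 + 2 \sqrt{42}\right) + 0\right) \left(-48 - 4\right) = \left(-3 + 2 \sqrt{42}\right) \left(-48 - 4\right) = \left(-3 + 2 \sqrt{42}\right) \left(-52\right) = 156 - 104 \sqrt{42}$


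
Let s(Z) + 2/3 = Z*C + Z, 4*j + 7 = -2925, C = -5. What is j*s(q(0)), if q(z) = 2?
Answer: 19058/3 ≈ 6352.7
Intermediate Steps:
j = -733 (j = -7/4 + (1/4)*(-2925) = -7/4 - 2925/4 = -733)
s(Z) = -2/3 - 4*Z (s(Z) = -2/3 + (Z*(-5) + Z) = -2/3 + (-5*Z + Z) = -2/3 - 4*Z)
j*s(q(0)) = -733*(-2/3 - 4*2) = -733*(-2/3 - 8) = -733*(-26/3) = 19058/3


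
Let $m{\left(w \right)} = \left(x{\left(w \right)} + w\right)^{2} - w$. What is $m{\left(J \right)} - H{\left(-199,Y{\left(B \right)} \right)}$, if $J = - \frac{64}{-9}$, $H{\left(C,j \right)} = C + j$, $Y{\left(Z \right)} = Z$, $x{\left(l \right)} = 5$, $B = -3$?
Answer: $\frac{27667}{81} \approx 341.57$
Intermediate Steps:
$J = \frac{64}{9}$ ($J = \left(-64\right) \left(- \frac{1}{9}\right) = \frac{64}{9} \approx 7.1111$)
$m{\left(w \right)} = \left(5 + w\right)^{2} - w$
$m{\left(J \right)} - H{\left(-199,Y{\left(B \right)} \right)} = \left(\left(5 + \frac{64}{9}\right)^{2} - \frac{64}{9}\right) - \left(-199 - 3\right) = \left(\left(\frac{109}{9}\right)^{2} - \frac{64}{9}\right) - -202 = \left(\frac{11881}{81} - \frac{64}{9}\right) + 202 = \frac{11305}{81} + 202 = \frac{27667}{81}$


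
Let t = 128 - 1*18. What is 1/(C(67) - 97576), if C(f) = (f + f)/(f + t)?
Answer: -177/17270818 ≈ -1.0249e-5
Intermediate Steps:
t = 110 (t = 128 - 18 = 110)
C(f) = 2*f/(110 + f) (C(f) = (f + f)/(f + 110) = (2*f)/(110 + f) = 2*f/(110 + f))
1/(C(67) - 97576) = 1/(2*67/(110 + 67) - 97576) = 1/(2*67/177 - 97576) = 1/(2*67*(1/177) - 97576) = 1/(134/177 - 97576) = 1/(-17270818/177) = -177/17270818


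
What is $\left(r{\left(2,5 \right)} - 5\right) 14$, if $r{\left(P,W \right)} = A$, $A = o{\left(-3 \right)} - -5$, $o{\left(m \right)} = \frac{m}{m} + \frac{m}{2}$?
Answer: $-7$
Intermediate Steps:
$o{\left(m \right)} = 1 + \frac{m}{2}$ ($o{\left(m \right)} = 1 + m \frac{1}{2} = 1 + \frac{m}{2}$)
$A = \frac{9}{2}$ ($A = \left(1 + \frac{1}{2} \left(-3\right)\right) - -5 = \left(1 - \frac{3}{2}\right) + 5 = - \frac{1}{2} + 5 = \frac{9}{2} \approx 4.5$)
$r{\left(P,W \right)} = \frac{9}{2}$
$\left(r{\left(2,5 \right)} - 5\right) 14 = \left(\frac{9}{2} - 5\right) 14 = \left(- \frac{1}{2}\right) 14 = -7$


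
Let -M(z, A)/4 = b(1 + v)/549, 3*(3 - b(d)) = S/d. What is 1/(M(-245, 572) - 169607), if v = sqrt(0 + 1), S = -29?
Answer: -1647/279342823 ≈ -5.8960e-6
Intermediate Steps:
v = 1 (v = sqrt(1) = 1)
b(d) = 3 + 29/(3*d) (b(d) = 3 - (-29)/(3*d) = 3 + 29/(3*d))
M(z, A) = -94/1647 (M(z, A) = -4*(3 + 29/(3*(1 + 1)))/549 = -4*(3 + (29/3)/2)/549 = -4*(3 + (29/3)*(1/2))/549 = -4*(3 + 29/6)/549 = -94/(3*549) = -4*47/3294 = -94/1647)
1/(M(-245, 572) - 169607) = 1/(-94/1647 - 169607) = 1/(-279342823/1647) = -1647/279342823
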